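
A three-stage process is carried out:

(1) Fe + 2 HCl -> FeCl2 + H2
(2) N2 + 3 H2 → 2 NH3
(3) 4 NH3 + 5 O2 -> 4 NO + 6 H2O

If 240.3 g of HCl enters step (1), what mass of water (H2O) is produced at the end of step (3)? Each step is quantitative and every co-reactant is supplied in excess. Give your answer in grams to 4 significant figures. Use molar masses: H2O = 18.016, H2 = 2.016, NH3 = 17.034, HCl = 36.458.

59.37 g

n(HCl) = 240.3 / 36.458 = 6.5911 mol.
Reaction (1): HCl→H2 ratio 2:1 ⇒ n(H2) = 3.2956 mol.
Reaction (2): H2→NH3 ratio 3:2 ⇒ n(NH3) = 2.1970 mol.
Reaction (3): NH3→H2O ratio 4:6 ⇒ n(H2O) = 3.2956 mol.
Mass of H2O = 3.2956 × 18.016 = 59.373 g.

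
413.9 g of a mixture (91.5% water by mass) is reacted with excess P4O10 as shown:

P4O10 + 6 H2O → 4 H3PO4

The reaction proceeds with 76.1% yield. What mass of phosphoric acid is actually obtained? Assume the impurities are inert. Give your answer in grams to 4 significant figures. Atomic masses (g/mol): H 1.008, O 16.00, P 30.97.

Pure H2O available = 413.9 g × 0.915 = 378.72 g.
M(H2O) = 2(1.008) + 16.00 = 18.016 g/mol.
M(H3PO4) = 3(1.008) + 30.97 + 4(16.00) = 97.994 g/mol.
n(H2O) = 378.72 g / 18.016 g/mol = 21.021 mol.
From the equation the H2O:H3PO4 mole ratio is 6:4, so n(H3PO4) = 21.021 × 4/6 = 14.014 mol.
Mass of H3PO4 = 14.014 mol × 97.994 g/mol = 1373.3 g.
Actual mass collected = 1373.3 g × 0.761 = 1045.1 g.

1045 g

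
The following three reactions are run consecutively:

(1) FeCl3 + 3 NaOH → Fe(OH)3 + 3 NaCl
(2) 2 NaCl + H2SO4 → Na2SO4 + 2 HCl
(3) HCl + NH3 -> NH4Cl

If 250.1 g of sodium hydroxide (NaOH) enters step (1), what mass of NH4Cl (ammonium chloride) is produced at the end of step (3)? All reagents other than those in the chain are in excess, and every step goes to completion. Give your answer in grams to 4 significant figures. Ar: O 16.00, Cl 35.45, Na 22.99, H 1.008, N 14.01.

M(NaOH) = 22.99 + 16.00 + 1.008 = 39.998 g/mol.
M(NH4Cl) = 14.01 + 4(1.008) + 35.45 = 53.492 g/mol.
n(NaOH) = 250.1 / 39.998 = 6.2528 mol.
Reaction (1): NaOH→NaCl ratio 3:3 ⇒ n(NaCl) = 6.2528 mol.
Reaction (2): NaCl→HCl ratio 2:2 ⇒ n(HCl) = 6.2528 mol.
Reaction (3): HCl→NH4Cl ratio 1:1 ⇒ n(NH4Cl) = 6.2528 mol.
Mass of NH4Cl = 6.2528 × 53.492 = 334.48 g.

334.5 g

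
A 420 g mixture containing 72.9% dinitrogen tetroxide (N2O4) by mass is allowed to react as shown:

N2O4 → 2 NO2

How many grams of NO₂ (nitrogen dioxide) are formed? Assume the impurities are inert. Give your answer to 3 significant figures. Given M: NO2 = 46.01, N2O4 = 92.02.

306 g

Mass of pure N2O4 = 420 g × 0.729 = 306.2 g.
n(N2O4) = 306.2 g / 92.02 g/mol = 3.327 mol.
From the equation the N2O4:NO2 mole ratio is 1:2, so n(NO2) = 3.327 × 2/1 = 6.655 mol.
Mass of NO2 = 6.655 mol × 46.01 g/mol = 306.2 g.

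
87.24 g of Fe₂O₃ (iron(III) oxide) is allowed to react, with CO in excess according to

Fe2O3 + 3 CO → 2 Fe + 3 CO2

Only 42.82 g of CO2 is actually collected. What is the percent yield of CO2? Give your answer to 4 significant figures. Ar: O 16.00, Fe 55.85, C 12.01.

59.37 %

M(Fe2O3) = 2(55.85) + 3(16.00) = 159.70 g/mol.
M(CO2) = 12.01 + 2(16.00) = 44.01 g/mol.
n(Fe2O3) = 87.240 g / 159.70 g/mol = 0.54627 mol.
From the equation the Fe2O3:CO2 mole ratio is 1:3, so n(CO2) = 0.54627 × 3/1 = 1.6388 mol.
Mass of CO2 = 1.6388 mol × 44.01 g/mol = 72.125 g.
This is the theoretical yield. Percent yield = 42.82 g / 72.125 g × 100% = 59.369%.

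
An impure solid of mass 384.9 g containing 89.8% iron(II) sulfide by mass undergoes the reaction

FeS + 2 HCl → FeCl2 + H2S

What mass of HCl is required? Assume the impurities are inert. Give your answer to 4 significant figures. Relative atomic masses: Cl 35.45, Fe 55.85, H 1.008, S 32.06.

Mass of pure FeS = 384.9 g × 0.898 = 345.64 g.
M(FeS) = 55.85 + 32.06 = 87.91 g/mol.
M(HCl) = 1.008 + 35.45 = 36.458 g/mol.
n(FeS) = 345.64 g / 87.91 g/mol = 3.9318 mol.
From the equation the FeS:HCl mole ratio is 1:2, so n(HCl) = 3.9318 × 2/1 = 7.8635 mol.
Mass of HCl = 7.8635 mol × 36.458 g/mol = 286.69 g.

286.7 g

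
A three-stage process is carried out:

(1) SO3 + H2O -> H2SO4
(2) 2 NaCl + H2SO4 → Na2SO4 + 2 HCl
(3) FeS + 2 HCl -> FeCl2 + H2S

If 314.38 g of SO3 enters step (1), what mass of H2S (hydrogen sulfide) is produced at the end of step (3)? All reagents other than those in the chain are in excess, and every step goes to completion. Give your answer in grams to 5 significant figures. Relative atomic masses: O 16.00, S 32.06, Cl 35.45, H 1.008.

M(SO3) = 32.06 + 3(16.00) = 80.06 g/mol.
M(H2S) = 2(1.008) + 32.06 = 34.076 g/mol.
n(SO3) = 314.38 / 80.06 = 3.92680 mol.
Reaction (1): SO3→H2SO4 ratio 1:1 ⇒ n(H2SO4) = 3.92680 mol.
Reaction (2): H2SO4→HCl ratio 1:2 ⇒ n(HCl) = 7.85361 mol.
Reaction (3): HCl→H2S ratio 2:1 ⇒ n(H2S) = 3.92680 mol.
Mass of H2S = 3.92680 × 34.076 = 133.810 g.

133.81 g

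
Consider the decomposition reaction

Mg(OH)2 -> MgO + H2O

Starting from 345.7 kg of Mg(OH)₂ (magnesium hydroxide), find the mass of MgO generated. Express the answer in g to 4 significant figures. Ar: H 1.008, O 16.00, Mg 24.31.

238900 g

M(Mg(OH)2) = 24.31 + 2(16.00) + 2(1.008) = 58.326 g/mol.
M(MgO) = 24.31 + 16.00 = 40.31 g/mol.
Convert: 345.7 kg = 345700 g.
n(Mg(OH)2) = 345700 g / 58.326 g/mol = 5927.0 mol.
From the equation the Mg(OH)2:MgO mole ratio is 1:1, so n(MgO) = 5927.0 × 1/1 = 5927.0 mol.
Mass of MgO = 5927.0 mol × 40.31 g/mol = 238920 g.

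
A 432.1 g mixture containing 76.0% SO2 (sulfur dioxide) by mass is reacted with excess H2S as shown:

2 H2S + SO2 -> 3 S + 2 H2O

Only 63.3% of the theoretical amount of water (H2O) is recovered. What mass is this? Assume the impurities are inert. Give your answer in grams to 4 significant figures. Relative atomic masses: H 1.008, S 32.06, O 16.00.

Pure SO2 available = 432.1 g × 0.760 = 328.40 g.
M(SO2) = 32.06 + 2(16.00) = 64.06 g/mol.
M(H2O) = 2(1.008) + 16.00 = 18.016 g/mol.
n(SO2) = 328.40 g / 64.06 g/mol = 5.1264 mol.
From the equation the SO2:H2O mole ratio is 1:2, so n(H2O) = 5.1264 × 2/1 = 10.253 mol.
Mass of H2O = 10.253 mol × 18.016 g/mol = 184.71 g.
Actual mass collected = 184.71 g × 0.633 = 116.92 g.

116.9 g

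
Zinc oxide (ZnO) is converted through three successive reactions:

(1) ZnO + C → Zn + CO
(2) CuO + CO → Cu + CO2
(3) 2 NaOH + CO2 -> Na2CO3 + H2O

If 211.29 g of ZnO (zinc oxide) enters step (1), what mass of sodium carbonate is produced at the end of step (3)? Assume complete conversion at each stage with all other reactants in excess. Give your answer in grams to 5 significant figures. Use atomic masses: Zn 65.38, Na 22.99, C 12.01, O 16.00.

275.19 g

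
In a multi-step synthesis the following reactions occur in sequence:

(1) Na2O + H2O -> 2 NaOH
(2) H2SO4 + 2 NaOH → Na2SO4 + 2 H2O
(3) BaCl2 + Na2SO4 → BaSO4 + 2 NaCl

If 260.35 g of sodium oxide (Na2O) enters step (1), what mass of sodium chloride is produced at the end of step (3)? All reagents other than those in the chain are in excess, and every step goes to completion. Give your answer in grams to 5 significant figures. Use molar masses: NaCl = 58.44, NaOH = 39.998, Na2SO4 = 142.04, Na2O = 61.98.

n(Na2O) = 260.35 / 61.98 = 4.20055 mol.
Reaction (1): Na2O→NaOH ratio 1:2 ⇒ n(NaOH) = 8.40110 mol.
Reaction (2): NaOH→Na2SO4 ratio 2:1 ⇒ n(Na2SO4) = 4.20055 mol.
Reaction (3): Na2SO4→NaCl ratio 1:2 ⇒ n(NaCl) = 8.40110 mol.
Mass of NaCl = 8.40110 × 58.44 = 490.960 g.

490.96 g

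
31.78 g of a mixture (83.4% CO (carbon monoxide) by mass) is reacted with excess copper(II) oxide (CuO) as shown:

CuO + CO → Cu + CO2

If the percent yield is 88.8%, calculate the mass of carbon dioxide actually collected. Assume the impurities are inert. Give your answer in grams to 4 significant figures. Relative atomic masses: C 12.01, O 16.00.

Pure CO available = 31.78 g × 0.834 = 26.505 g.
M(CO) = 12.01 + 16.00 = 28.01 g/mol.
M(CO2) = 12.01 + 2(16.00) = 44.01 g/mol.
n(CO) = 26.505 g / 28.01 g/mol = 0.94625 mol.
From the equation the CO:CO2 mole ratio is 1:1, so n(CO2) = 0.94625 × 1/1 = 0.94625 mol.
Mass of CO2 = 0.94625 mol × 44.01 g/mol = 41.645 g.
Actual mass collected = 41.645 g × 0.888 = 36.980 g.

36.98 g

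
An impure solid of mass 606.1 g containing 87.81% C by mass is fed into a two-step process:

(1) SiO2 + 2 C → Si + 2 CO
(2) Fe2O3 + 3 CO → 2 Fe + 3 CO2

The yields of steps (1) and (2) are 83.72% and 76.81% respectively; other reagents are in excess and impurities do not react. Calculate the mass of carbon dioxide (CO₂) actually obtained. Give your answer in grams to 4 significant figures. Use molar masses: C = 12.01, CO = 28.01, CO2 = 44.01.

Pure C = 606.1 × 0.8781 = 532.22 g.
n(C) = 532.22 / 12.01 = 44.314 mol.
Step 1 (C:CO = 2:2): theoretical n(CO) = 44.314 mol; at 83.72% yield, n(CO) = 37.100 mol.
Step 2 (CO:CO2 = 3:3): theoretical n(CO2) = 37.100 mol, so theoretical mass = 37.100 × 44.01 = 1632.8 g.
At 76.81% yield, actual mass of CO2 = 1632.8 × 0.7681 = 1254.1 g.

1254 g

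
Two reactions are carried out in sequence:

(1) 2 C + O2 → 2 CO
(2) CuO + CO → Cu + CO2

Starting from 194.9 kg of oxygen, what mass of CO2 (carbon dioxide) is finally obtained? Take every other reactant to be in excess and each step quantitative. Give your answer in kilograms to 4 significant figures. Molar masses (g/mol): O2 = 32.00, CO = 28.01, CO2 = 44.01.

536.1 kg

194.9 kg = 194900 g.
n(O2) = 194900 / 32.00 = 6090.6 mol.
Step 1 gives a 1:2 ratio of O2 to CO, so n(CO) = 12181 mol.
In step 2 the CO:CO2 ratio is 1:1, so n(CO2) = 12181 mol.
Mass of CO2 = 12181 × 44.01 = 536100 g = 536.1 kg.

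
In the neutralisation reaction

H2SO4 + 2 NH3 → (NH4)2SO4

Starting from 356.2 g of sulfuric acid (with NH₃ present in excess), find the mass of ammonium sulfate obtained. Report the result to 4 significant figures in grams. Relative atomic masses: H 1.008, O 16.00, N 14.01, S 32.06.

479.9 g

M(H2SO4) = 2(1.008) + 32.06 + 4(16.00) = 98.076 g/mol.
M((NH4)2SO4) = 2(14.01) + 8(1.008) + 32.06 + 4(16.00) = 132.144 g/mol.
n(H2SO4) = 356.20 g / 98.076 g/mol = 3.6319 mol.
From the equation the H2SO4:(NH4)2SO4 mole ratio is 1:1, so n((NH4)2SO4) = 3.6319 × 1/1 = 3.6319 mol.
Mass of (NH4)2SO4 = 3.6319 mol × 132.144 g/mol = 479.93 g.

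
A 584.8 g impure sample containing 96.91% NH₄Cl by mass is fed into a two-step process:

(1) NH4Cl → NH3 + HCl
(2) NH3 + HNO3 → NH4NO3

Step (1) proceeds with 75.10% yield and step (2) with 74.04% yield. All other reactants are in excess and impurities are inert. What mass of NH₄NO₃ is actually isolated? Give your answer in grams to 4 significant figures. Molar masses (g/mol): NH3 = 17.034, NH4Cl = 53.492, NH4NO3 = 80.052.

471.6 g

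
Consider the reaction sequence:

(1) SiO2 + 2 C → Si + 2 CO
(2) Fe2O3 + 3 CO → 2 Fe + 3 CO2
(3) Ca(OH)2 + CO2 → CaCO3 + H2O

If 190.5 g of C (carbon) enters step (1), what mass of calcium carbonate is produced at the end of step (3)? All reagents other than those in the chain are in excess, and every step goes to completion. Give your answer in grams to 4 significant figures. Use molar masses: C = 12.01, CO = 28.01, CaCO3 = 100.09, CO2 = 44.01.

1588 g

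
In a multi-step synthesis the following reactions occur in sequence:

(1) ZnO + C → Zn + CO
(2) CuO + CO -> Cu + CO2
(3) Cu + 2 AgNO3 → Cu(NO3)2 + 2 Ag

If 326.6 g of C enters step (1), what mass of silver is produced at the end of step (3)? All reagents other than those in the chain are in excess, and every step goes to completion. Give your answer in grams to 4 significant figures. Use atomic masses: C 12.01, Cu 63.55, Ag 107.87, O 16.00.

5867 g

M(C) = 12.01 g/mol.
M(Ag) = 107.87 g/mol.
n(C) = 326.6 / 12.01 = 27.194 mol.
Reaction (1): C→CO ratio 1:1 ⇒ n(CO) = 27.194 mol.
Reaction (2): CO→Cu ratio 1:1 ⇒ n(Cu) = 27.194 mol.
Reaction (3): Cu→Ag ratio 1:2 ⇒ n(Ag) = 54.388 mol.
Mass of Ag = 54.388 × 107.87 = 5866.8 g.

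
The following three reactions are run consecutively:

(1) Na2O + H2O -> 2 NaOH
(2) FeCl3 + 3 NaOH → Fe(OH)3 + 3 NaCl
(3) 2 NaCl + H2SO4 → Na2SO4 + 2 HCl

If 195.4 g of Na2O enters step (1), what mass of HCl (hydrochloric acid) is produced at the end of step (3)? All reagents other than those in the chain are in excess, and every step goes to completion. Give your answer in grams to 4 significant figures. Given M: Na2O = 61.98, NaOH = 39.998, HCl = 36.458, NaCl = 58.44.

229.9 g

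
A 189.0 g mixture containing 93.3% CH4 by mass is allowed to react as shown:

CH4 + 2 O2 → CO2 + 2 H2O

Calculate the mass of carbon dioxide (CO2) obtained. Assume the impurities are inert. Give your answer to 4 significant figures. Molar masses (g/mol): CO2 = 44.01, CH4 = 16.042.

Mass of pure CH4 = 189.0 g × 0.933 = 176.34 g.
n(CH4) = 176.34 g / 16.042 g/mol = 10.992 mol.
From the equation the CH4:CO2 mole ratio is 1:1, so n(CO2) = 10.992 × 1/1 = 10.992 mol.
Mass of CO2 = 10.992 mol × 44.01 g/mol = 483.77 g.

483.8 g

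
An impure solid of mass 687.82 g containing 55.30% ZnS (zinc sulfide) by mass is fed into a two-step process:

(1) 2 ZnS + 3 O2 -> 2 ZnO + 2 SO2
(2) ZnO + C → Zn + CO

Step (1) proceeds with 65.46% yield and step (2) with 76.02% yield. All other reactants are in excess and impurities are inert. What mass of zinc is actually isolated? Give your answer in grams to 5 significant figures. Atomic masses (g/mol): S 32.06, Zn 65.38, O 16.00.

Pure ZnS = 687.82 × 0.5530 = 380.364 g.
M(ZnS) = 65.38 + 32.06 = 97.44 g/mol.
M(Zn) = 65.38 g/mol.
n(ZnS) = 380.364 / 97.44 = 3.90358 mol.
Step 1 (ZnS:ZnO = 2:2): theoretical n(ZnO) = 3.90358 mol; at 65.46% yield, n(ZnO) = 2.55528 mol.
Step 2 (ZnO:Zn = 1:1): theoretical n(Zn) = 2.55528 mol, so theoretical mass = 2.55528 × 65.38 = 167.064 g.
At 76.02% yield, actual mass of Zn = 167.064 × 0.7602 = 127.002 g.

127.00 g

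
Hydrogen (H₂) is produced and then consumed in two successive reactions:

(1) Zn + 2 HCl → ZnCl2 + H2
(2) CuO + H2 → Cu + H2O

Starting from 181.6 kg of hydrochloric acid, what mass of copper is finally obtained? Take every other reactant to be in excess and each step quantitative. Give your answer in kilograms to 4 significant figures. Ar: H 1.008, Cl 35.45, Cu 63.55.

M(HCl) = 1.008 + 35.45 = 36.458 g/mol.
M(Cu) = 63.55 g/mol.
181.6 kg = 181600 g.
n(HCl) = 181600 / 36.458 = 4981.1 mol.
Step 1 gives a 2:1 ratio of HCl to H2, so n(H2) = 2490.5 mol.
In step 2 the H2:Cu ratio is 1:1, so n(Cu) = 2490.5 mol.
Mass of Cu = 2490.5 × 63.55 = 158270 g = 158.3 kg.

158.3 kg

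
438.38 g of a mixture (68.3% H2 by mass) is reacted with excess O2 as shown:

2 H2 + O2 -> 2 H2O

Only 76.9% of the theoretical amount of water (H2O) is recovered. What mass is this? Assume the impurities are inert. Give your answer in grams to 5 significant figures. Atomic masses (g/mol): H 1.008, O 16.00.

Pure H2 available = 438.38 g × 0.683 = 299.414 g.
M(H2) = 2(1.008) = 2.016 g/mol.
M(H2O) = 2(1.008) + 16.00 = 18.016 g/mol.
n(H2) = 299.414 g / 2.016 g/mol = 148.519 mol.
From the equation the H2:H2O mole ratio is 2:2, so n(H2O) = 148.519 × 2/2 = 148.519 mol.
Mass of H2O = 148.519 mol × 18.016 g/mol = 2675.71 g.
Actual mass collected = 2675.71 g × 0.769 = 2057.62 g.

2057.6 g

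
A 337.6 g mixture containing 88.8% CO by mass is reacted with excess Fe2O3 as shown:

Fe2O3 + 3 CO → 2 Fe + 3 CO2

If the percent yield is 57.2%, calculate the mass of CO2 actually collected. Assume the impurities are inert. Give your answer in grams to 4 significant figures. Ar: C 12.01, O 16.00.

Pure CO available = 337.6 g × 0.888 = 299.79 g.
M(CO) = 12.01 + 16.00 = 28.01 g/mol.
M(CO2) = 12.01 + 2(16.00) = 44.01 g/mol.
n(CO) = 299.79 g / 28.01 g/mol = 10.703 mol.
From the equation the CO:CO2 mole ratio is 3:3, so n(CO2) = 10.703 × 3/3 = 10.703 mol.
Mass of CO2 = 10.703 mol × 44.01 g/mol = 471.04 g.
Actual mass collected = 471.04 g × 0.572 = 269.43 g.

269.4 g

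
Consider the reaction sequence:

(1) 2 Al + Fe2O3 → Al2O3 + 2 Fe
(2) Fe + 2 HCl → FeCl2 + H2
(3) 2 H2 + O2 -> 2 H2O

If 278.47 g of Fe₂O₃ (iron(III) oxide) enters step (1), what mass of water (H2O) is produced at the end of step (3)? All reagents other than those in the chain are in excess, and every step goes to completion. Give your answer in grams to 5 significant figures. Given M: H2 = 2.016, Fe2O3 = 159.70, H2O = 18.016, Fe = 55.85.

62.829 g

n(Fe2O3) = 278.47 / 159.70 = 1.74371 mol.
Reaction (1): Fe2O3→Fe ratio 1:2 ⇒ n(Fe) = 3.48741 mol.
Reaction (2): Fe→H2 ratio 1:1 ⇒ n(H2) = 3.48741 mol.
Reaction (3): H2→H2O ratio 2:2 ⇒ n(H2O) = 3.48741 mol.
Mass of H2O = 3.48741 × 18.016 = 62.8292 g.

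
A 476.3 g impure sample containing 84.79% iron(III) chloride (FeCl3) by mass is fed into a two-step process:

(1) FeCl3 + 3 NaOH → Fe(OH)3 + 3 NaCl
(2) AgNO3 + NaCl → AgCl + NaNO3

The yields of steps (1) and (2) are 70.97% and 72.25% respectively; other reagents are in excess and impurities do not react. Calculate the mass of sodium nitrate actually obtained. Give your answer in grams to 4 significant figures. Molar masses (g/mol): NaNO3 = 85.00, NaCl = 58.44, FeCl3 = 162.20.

325.6 g

Pure FeCl3 = 476.3 × 0.8479 = 403.85 g.
n(FeCl3) = 403.85 / 162.20 = 2.4899 mol.
Step 1 (FeCl3:NaCl = 1:3): theoretical n(NaCl) = 7.4696 mol; at 70.97% yield, n(NaCl) = 5.3012 mol.
Step 2 (NaCl:NaNO3 = 1:1): theoretical n(NaNO3) = 5.3012 mol, so theoretical mass = 5.3012 × 85.00 = 450.60 g.
At 72.25% yield, actual mass of NaNO3 = 450.60 × 0.7225 = 325.56 g.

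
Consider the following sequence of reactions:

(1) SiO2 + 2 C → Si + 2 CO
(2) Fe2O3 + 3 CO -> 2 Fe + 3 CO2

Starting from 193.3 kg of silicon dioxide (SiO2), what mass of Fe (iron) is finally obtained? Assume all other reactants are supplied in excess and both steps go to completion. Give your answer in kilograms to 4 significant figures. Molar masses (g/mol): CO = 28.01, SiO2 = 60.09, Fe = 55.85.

239.5 kg

193.3 kg = 193300 g.
n(SiO2) = 193300 / 60.09 = 3216.8 mol.
Step 1 gives a 1:2 ratio of SiO2 to CO, so n(CO) = 6433.7 mol.
In step 2 the CO:Fe ratio is 3:2, so n(Fe) = 4289.1 mol.
Mass of Fe = 4289.1 × 55.85 = 239550 g = 239.5 kg.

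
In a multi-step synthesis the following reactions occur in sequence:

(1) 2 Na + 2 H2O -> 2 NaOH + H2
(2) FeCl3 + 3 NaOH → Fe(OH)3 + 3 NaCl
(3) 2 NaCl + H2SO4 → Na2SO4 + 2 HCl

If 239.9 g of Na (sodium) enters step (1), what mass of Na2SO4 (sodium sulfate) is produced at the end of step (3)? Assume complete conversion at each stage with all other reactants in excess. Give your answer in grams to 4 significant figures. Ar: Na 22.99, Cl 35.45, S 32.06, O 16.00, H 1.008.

M(Na) = 22.99 g/mol.
M(Na2SO4) = 2(22.99) + 32.06 + 4(16.00) = 142.04 g/mol.
n(Na) = 239.9 / 22.99 = 10.435 mol.
Reaction (1): Na→NaOH ratio 2:2 ⇒ n(NaOH) = 10.435 mol.
Reaction (2): NaOH→NaCl ratio 3:3 ⇒ n(NaCl) = 10.435 mol.
Reaction (3): NaCl→Na2SO4 ratio 2:1 ⇒ n(Na2SO4) = 5.2175 mol.
Mass of Na2SO4 = 5.2175 × 142.04 = 741.09 g.

741.1 g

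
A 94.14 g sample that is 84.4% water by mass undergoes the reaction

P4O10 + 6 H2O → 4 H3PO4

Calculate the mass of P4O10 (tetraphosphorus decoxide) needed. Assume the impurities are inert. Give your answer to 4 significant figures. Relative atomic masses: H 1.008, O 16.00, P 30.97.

Mass of pure H2O = 94.14 g × 0.844 = 79.454 g.
M(H2O) = 2(1.008) + 16.00 = 18.016 g/mol.
M(P4O10) = 4(30.97) + 10(16.00) = 283.88 g/mol.
n(H2O) = 79.454 g / 18.016 g/mol = 4.4102 mol.
From the equation the H2O:P4O10 mole ratio is 6:1, so n(P4O10) = 4.4102 × 1/6 = 0.73503 mol.
Mass of P4O10 = 0.73503 mol × 283.88 g/mol = 208.66 g.

208.7 g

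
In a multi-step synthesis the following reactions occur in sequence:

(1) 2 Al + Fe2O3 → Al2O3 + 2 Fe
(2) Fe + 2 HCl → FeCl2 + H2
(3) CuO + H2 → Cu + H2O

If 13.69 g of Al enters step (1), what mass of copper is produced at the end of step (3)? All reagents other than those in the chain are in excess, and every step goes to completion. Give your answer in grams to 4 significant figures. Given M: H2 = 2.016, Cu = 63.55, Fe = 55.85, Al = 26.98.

n(Al) = 13.69 / 26.98 = 0.50741 mol.
Reaction (1): Al→Fe ratio 2:2 ⇒ n(Fe) = 0.50741 mol.
Reaction (2): Fe→H2 ratio 1:1 ⇒ n(H2) = 0.50741 mol.
Reaction (3): H2→Cu ratio 1:1 ⇒ n(Cu) = 0.50741 mol.
Mass of Cu = 0.50741 × 63.55 = 32.246 g.

32.25 g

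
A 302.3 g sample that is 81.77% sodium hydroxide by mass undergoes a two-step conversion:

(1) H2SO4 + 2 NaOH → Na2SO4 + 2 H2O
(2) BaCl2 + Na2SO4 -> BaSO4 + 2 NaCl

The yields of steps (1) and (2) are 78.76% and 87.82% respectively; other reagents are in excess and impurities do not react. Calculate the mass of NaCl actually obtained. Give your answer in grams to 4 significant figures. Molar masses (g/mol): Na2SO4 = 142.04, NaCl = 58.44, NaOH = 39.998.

Pure NaOH = 302.3 × 0.8177 = 247.19 g.
n(NaOH) = 247.19 / 39.998 = 6.1801 mol.
Step 1 (NaOH:Na2SO4 = 2:1): theoretical n(Na2SO4) = 3.0900 mol; at 78.76% yield, n(Na2SO4) = 2.4337 mol.
Step 2 (Na2SO4:NaCl = 1:2): theoretical n(NaCl) = 4.8674 mol, so theoretical mass = 4.8674 × 58.44 = 284.45 g.
At 87.82% yield, actual mass of NaCl = 284.45 × 0.8782 = 249.81 g.

249.8 g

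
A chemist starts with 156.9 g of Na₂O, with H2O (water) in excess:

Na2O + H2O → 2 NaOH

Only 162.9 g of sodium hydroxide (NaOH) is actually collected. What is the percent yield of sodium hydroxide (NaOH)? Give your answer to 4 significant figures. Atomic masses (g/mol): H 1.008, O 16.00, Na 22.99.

80.44 %

M(Na2O) = 2(22.99) + 16.00 = 61.98 g/mol.
M(NaOH) = 22.99 + 16.00 + 1.008 = 39.998 g/mol.
n(Na2O) = 156.90 g / 61.98 g/mol = 2.5315 mol.
From the equation the Na2O:NaOH mole ratio is 1:2, so n(NaOH) = 2.5315 × 2/1 = 5.0629 mol.
Mass of NaOH = 5.0629 mol × 39.998 g/mol = 202.51 g.
This is the theoretical yield. Percent yield = 162.9 g / 202.51 g × 100% = 80.442%.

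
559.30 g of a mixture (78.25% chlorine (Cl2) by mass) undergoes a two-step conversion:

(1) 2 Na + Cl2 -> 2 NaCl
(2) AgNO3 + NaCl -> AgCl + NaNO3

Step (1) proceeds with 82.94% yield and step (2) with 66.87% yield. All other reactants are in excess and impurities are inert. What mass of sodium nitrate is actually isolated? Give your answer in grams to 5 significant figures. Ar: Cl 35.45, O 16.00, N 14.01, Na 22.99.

582.01 g

Pure Cl2 = 559.30 × 0.7825 = 437.652 g.
M(Cl2) = 2(35.45) = 70.90 g/mol.
M(NaNO3) = 22.99 + 14.01 + 3(16.00) = 85.00 g/mol.
n(Cl2) = 437.652 / 70.90 = 6.17281 mol.
Step 1 (Cl2:NaCl = 1:2): theoretical n(NaCl) = 12.3456 mol; at 82.94% yield, n(NaCl) = 10.2395 mol.
Step 2 (NaCl:NaNO3 = 1:1): theoretical n(NaNO3) = 10.2395 mol, so theoretical mass = 10.2395 × 85.00 = 870.354 g.
At 66.87% yield, actual mass of NaNO3 = 870.354 × 0.6687 = 582.006 g.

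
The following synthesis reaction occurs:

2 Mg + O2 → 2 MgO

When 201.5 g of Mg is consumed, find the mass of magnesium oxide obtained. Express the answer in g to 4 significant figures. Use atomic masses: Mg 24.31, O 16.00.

M(Mg) = 24.31 g/mol.
M(MgO) = 24.31 + 16.00 = 40.31 g/mol.
n(Mg) = 201.50 g / 24.31 g/mol = 8.2888 mol.
From the equation the Mg:MgO mole ratio is 2:2, so n(MgO) = 8.2888 × 2/2 = 8.2888 mol.
Mass of MgO = 8.2888 mol × 40.31 g/mol = 334.12 g.

334.1 g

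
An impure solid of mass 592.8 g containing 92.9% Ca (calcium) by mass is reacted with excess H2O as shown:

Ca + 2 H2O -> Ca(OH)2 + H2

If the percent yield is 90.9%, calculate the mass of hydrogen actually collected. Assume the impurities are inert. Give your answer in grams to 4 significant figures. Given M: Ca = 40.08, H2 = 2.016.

Pure Ca available = 592.8 g × 0.929 = 550.71 g.
n(Ca) = 550.71 g / 40.08 g/mol = 13.740 mol.
From the equation the Ca:H2 mole ratio is 1:1, so n(H2) = 13.740 × 1/1 = 13.740 mol.
Mass of H2 = 13.740 mol × 2.016 g/mol = 27.700 g.
Actual mass collected = 27.700 g × 0.909 = 25.180 g.

25.18 g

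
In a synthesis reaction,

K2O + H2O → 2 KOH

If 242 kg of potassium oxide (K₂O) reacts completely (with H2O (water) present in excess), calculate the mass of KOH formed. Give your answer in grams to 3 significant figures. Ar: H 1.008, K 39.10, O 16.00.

M(K2O) = 2(39.10) + 16.00 = 94.20 g/mol.
M(KOH) = 39.10 + 16.00 + 1.008 = 56.108 g/mol.
Convert: 242 kg = 242000 g.
n(K2O) = 242000 g / 94.20 g/mol = 2569 mol.
From the equation the K2O:KOH mole ratio is 1:2, so n(KOH) = 2569 × 2/1 = 5138 mol.
Mass of KOH = 5138 mol × 56.108 g/mol = 288300 g.

288000 g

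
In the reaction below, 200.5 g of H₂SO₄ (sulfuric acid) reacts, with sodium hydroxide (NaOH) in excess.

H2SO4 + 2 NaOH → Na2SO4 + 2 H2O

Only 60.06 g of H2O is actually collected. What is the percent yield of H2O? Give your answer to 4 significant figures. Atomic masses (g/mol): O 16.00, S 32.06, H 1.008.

81.54 %

M(H2SO4) = 2(1.008) + 32.06 + 4(16.00) = 98.076 g/mol.
M(H2O) = 2(1.008) + 16.00 = 18.016 g/mol.
n(H2SO4) = 200.50 g / 98.076 g/mol = 2.0443 mol.
From the equation the H2SO4:H2O mole ratio is 1:2, so n(H2O) = 2.0443 × 2/1 = 4.0887 mol.
Mass of H2O = 4.0887 mol × 18.016 g/mol = 73.661 g.
This is the theoretical yield. Percent yield = 60.06 g / 73.661 g × 100% = 81.535%.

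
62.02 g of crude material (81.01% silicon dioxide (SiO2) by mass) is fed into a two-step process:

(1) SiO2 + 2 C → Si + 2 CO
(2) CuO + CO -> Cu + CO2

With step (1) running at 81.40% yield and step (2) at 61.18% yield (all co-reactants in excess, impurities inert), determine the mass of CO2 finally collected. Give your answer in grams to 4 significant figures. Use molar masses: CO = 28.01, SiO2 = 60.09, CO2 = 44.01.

Pure SiO2 = 62.02 × 0.8101 = 50.242 g.
n(SiO2) = 50.242 / 60.09 = 0.83612 mol.
Step 1 (SiO2:CO = 1:2): theoretical n(CO) = 1.6722 mol; at 81.40% yield, n(CO) = 1.3612 mol.
Step 2 (CO:CO2 = 1:1): theoretical n(CO2) = 1.3612 mol, so theoretical mass = 1.3612 × 44.01 = 59.907 g.
At 61.18% yield, actual mass of CO2 = 59.907 × 0.6118 = 36.651 g.

36.65 g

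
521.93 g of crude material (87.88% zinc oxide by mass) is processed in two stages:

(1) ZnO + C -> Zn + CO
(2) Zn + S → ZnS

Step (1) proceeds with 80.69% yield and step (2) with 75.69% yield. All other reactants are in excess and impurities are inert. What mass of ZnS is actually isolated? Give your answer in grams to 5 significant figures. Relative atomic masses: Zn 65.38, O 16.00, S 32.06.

335.41 g

Pure ZnO = 521.93 × 0.8788 = 458.672 g.
M(ZnO) = 65.38 + 16.00 = 81.38 g/mol.
M(ZnS) = 65.38 + 32.06 = 97.44 g/mol.
n(ZnO) = 458.672 / 81.38 = 5.63618 mol.
Step 1 (ZnO:Zn = 1:1): theoretical n(Zn) = 5.63618 mol; at 80.69% yield, n(Zn) = 4.54783 mol.
Step 2 (Zn:ZnS = 1:1): theoretical n(ZnS) = 4.54783 mol, so theoretical mass = 4.54783 × 97.44 = 443.141 g.
At 75.69% yield, actual mass of ZnS = 443.141 × 0.7569 = 335.413 g.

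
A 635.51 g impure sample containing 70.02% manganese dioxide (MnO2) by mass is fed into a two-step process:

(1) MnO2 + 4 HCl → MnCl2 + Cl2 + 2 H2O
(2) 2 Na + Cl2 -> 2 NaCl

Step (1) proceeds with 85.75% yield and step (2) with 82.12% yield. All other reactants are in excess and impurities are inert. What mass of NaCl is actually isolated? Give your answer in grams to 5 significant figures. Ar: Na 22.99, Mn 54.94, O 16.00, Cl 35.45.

Pure MnO2 = 635.51 × 0.7002 = 444.984 g.
M(MnO2) = 54.94 + 2(16.00) = 86.94 g/mol.
M(NaCl) = 22.99 + 35.45 = 58.44 g/mol.
n(MnO2) = 444.984 / 86.94 = 5.11829 mol.
Step 1 (MnO2:Cl2 = 1:1): theoretical n(Cl2) = 5.11829 mol; at 85.75% yield, n(Cl2) = 4.38893 mol.
Step 2 (Cl2:NaCl = 1:2): theoretical n(NaCl) = 8.77787 mol, so theoretical mass = 8.77787 × 58.44 = 512.979 g.
At 82.12% yield, actual mass of NaCl = 512.979 × 0.8212 = 421.258 g.

421.26 g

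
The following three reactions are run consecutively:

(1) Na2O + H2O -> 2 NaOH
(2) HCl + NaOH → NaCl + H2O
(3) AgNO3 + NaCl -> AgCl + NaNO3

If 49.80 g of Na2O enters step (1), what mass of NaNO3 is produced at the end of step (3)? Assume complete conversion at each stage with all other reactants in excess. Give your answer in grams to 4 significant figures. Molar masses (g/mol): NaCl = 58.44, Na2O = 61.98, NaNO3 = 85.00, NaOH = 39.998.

n(Na2O) = 49.80 / 61.98 = 0.80348 mol.
Reaction (1): Na2O→NaOH ratio 1:2 ⇒ n(NaOH) = 1.6070 mol.
Reaction (2): NaOH→NaCl ratio 1:1 ⇒ n(NaCl) = 1.6070 mol.
Reaction (3): NaCl→NaNO3 ratio 1:1 ⇒ n(NaNO3) = 1.6070 mol.
Mass of NaNO3 = 1.6070 × 85.00 = 136.59 g.

136.6 g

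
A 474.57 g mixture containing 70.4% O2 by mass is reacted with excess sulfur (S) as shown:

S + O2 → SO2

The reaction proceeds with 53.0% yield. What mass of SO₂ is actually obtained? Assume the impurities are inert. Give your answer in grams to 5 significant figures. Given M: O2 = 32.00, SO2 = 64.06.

354.48 g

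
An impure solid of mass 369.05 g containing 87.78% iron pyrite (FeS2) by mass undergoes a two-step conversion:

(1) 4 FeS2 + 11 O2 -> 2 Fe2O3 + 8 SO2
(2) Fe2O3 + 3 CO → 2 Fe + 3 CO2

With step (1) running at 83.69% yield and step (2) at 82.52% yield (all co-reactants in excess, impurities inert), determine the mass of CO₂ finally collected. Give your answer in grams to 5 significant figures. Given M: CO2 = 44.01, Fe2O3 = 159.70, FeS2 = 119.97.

123.11 g

Pure FeS2 = 369.05 × 0.8778 = 323.952 g.
n(FeS2) = 323.952 / 119.97 = 2.70028 mol.
Step 1 (FeS2:Fe2O3 = 4:2): theoretical n(Fe2O3) = 1.35014 mol; at 83.69% yield, n(Fe2O3) = 1.12993 mol.
Step 2 (Fe2O3:CO2 = 1:3): theoretical n(CO2) = 3.38979 mol, so theoretical mass = 3.38979 × 44.01 = 149.185 g.
At 82.52% yield, actual mass of CO2 = 149.185 × 0.8252 = 123.107 g.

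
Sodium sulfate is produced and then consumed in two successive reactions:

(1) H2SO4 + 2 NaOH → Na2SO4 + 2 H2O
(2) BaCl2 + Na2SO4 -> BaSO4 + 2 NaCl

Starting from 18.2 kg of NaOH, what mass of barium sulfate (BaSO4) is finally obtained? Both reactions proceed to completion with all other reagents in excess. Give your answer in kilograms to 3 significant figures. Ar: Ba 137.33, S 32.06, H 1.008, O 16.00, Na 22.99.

53.1 kg

M(NaOH) = 22.99 + 16.00 + 1.008 = 39.998 g/mol.
M(BaSO4) = 137.33 + 32.06 + 4(16.00) = 233.39 g/mol.
18.2 kg = 18200 g.
n(NaOH) = 18200 / 39.998 = 455.0 mol.
Step 1 gives a 2:1 ratio of NaOH to Na2SO4, so n(Na2SO4) = 227.5 mol.
In step 2 the Na2SO4:BaSO4 ratio is 1:1, so n(BaSO4) = 227.5 mol.
Mass of BaSO4 = 227.5 × 233.39 = 53100 g = 53.1 kg.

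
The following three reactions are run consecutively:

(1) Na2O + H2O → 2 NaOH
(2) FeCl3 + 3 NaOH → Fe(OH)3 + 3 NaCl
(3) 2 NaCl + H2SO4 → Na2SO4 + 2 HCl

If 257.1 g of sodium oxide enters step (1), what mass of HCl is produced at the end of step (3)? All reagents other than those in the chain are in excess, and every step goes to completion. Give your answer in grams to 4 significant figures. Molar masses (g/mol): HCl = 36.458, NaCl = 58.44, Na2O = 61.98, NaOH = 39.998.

302.5 g

n(Na2O) = 257.1 / 61.98 = 4.1481 mol.
Reaction (1): Na2O→NaOH ratio 1:2 ⇒ n(NaOH) = 8.2962 mol.
Reaction (2): NaOH→NaCl ratio 3:3 ⇒ n(NaCl) = 8.2962 mol.
Reaction (3): NaCl→HCl ratio 2:2 ⇒ n(HCl) = 8.2962 mol.
Mass of HCl = 8.2962 × 36.458 = 302.46 g.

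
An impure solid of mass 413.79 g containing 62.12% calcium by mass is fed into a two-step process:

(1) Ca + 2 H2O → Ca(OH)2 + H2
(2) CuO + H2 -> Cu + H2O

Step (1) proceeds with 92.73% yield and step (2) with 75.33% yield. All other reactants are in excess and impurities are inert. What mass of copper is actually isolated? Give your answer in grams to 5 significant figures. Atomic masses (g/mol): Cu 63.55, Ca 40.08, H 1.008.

284.70 g

Pure Ca = 413.79 × 0.6212 = 257.046 g.
M(Ca) = 40.08 g/mol.
M(Cu) = 63.55 g/mol.
n(Ca) = 257.046 / 40.08 = 6.41333 mol.
Step 1 (Ca:H2 = 1:1): theoretical n(H2) = 6.41333 mol; at 92.73% yield, n(H2) = 5.94708 mol.
Step 2 (H2:Cu = 1:1): theoretical n(Cu) = 5.94708 mol, so theoretical mass = 5.94708 × 63.55 = 377.937 g.
At 75.33% yield, actual mass of Cu = 377.937 × 0.7533 = 284.700 g.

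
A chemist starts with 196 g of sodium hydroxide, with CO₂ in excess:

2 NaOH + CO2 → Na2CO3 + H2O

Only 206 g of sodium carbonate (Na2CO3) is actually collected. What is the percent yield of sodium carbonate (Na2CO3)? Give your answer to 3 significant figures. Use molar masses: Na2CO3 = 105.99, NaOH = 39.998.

79.3 %

n(NaOH) = 196.0 g / 39.998 g/mol = 4.900 mol.
From the equation the NaOH:Na2CO3 mole ratio is 2:1, so n(Na2CO3) = 4.900 × 1/2 = 2.450 mol.
Mass of Na2CO3 = 2.450 mol × 105.99 g/mol = 259.7 g.
This is the theoretical yield. Percent yield = 206 g / 259.7 g × 100% = 79.33%.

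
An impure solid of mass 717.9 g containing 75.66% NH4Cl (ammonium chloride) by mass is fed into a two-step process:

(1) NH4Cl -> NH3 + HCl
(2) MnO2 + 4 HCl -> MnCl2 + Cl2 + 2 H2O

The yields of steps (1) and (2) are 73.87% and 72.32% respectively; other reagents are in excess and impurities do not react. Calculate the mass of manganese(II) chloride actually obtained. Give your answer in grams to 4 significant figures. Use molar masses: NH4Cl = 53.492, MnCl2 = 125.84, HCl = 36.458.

Pure NH4Cl = 717.9 × 0.7566 = 543.16 g.
n(NH4Cl) = 543.16 / 53.492 = 10.154 mol.
Step 1 (NH4Cl:HCl = 1:1): theoretical n(HCl) = 10.154 mol; at 73.87% yield, n(HCl) = 7.5008 mol.
Step 2 (HCl:MnCl2 = 4:1): theoretical n(MnCl2) = 1.8752 mol, so theoretical mass = 1.8752 × 125.84 = 235.98 g.
At 72.32% yield, actual mass of MnCl2 = 235.98 × 0.7232 = 170.66 g.

170.7 g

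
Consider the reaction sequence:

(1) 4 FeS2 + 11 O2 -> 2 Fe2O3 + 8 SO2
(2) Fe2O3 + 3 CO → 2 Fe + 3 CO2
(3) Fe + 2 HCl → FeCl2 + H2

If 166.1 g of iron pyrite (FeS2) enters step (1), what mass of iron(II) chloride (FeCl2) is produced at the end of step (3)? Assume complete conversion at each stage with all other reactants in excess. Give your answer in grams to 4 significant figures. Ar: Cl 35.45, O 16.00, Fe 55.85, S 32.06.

175.5 g

M(FeS2) = 55.85 + 2(32.06) = 119.97 g/mol.
M(FeCl2) = 55.85 + 2(35.45) = 126.75 g/mol.
n(FeS2) = 166.1 / 119.97 = 1.3845 mol.
Reaction (1): FeS2→Fe2O3 ratio 4:2 ⇒ n(Fe2O3) = 0.69226 mol.
Reaction (2): Fe2O3→Fe ratio 1:2 ⇒ n(Fe) = 1.3845 mol.
Reaction (3): Fe→FeCl2 ratio 1:1 ⇒ n(FeCl2) = 1.3845 mol.
Mass of FeCl2 = 1.3845 × 126.75 = 175.49 g.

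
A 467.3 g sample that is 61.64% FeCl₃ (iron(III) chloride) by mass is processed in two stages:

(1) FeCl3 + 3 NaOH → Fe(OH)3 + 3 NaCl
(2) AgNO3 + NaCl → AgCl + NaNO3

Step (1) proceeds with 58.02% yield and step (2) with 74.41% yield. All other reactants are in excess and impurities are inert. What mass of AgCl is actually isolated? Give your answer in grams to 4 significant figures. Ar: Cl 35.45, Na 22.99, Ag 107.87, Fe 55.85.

329.6 g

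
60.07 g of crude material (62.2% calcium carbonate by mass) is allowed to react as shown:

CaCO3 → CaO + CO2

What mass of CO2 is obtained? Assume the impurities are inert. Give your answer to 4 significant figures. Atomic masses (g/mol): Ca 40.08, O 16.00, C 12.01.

16.43 g

Mass of pure CaCO3 = 60.07 g × 0.622 = 37.364 g.
M(CaCO3) = 40.08 + 12.01 + 3(16.00) = 100.09 g/mol.
M(CO2) = 12.01 + 2(16.00) = 44.01 g/mol.
n(CaCO3) = 37.364 g / 100.09 g/mol = 0.37330 mol.
From the equation the CaCO3:CO2 mole ratio is 1:1, so n(CO2) = 0.37330 × 1/1 = 0.37330 mol.
Mass of CO2 = 0.37330 mol × 44.01 g/mol = 16.429 g.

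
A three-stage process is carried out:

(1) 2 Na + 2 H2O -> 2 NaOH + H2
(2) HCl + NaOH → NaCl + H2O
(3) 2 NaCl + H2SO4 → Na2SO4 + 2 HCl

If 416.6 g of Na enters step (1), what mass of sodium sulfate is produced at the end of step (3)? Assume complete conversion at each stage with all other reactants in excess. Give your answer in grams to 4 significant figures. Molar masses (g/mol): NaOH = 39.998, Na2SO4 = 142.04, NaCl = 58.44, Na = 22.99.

1287 g

n(Na) = 416.6 / 22.99 = 18.121 mol.
Reaction (1): Na→NaOH ratio 2:2 ⇒ n(NaOH) = 18.121 mol.
Reaction (2): NaOH→NaCl ratio 1:1 ⇒ n(NaCl) = 18.121 mol.
Reaction (3): NaCl→Na2SO4 ratio 2:1 ⇒ n(Na2SO4) = 9.0605 mol.
Mass of Na2SO4 = 9.0605 × 142.04 = 1286.9 g.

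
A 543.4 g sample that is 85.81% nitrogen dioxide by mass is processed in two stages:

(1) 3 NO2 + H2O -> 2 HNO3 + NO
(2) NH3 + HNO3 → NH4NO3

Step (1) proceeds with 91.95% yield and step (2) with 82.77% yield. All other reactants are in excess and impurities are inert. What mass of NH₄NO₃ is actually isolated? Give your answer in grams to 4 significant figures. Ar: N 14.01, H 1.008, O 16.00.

Pure NO2 = 543.4 × 0.8581 = 466.29 g.
M(NO2) = 14.01 + 2(16.00) = 46.01 g/mol.
M(NH4NO3) = 2(14.01) + 4(1.008) + 3(16.00) = 80.052 g/mol.
n(NO2) = 466.29 / 46.01 = 10.135 mol.
Step 1 (NO2:HNO3 = 3:2): theoretical n(HNO3) = 6.7564 mol; at 91.95% yield, n(HNO3) = 6.2125 mol.
Step 2 (HNO3:NH4NO3 = 1:1): theoretical n(NH4NO3) = 6.2125 mol, so theoretical mass = 6.2125 × 80.052 = 497.32 g.
At 82.77% yield, actual mass of NH4NO3 = 497.32 × 0.8277 = 411.63 g.

411.6 g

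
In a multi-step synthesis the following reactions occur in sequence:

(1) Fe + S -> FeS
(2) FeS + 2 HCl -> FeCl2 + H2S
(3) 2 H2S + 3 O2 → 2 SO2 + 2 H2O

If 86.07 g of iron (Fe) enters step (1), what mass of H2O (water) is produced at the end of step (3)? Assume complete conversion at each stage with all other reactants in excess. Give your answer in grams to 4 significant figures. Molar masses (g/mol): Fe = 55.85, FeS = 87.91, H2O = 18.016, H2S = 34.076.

n(Fe) = 86.07 / 55.85 = 1.5411 mol.
Reaction (1): Fe→FeS ratio 1:1 ⇒ n(FeS) = 1.5411 mol.
Reaction (2): FeS→H2S ratio 1:1 ⇒ n(H2S) = 1.5411 mol.
Reaction (3): H2S→H2O ratio 2:2 ⇒ n(H2O) = 1.5411 mol.
Mass of H2O = 1.5411 × 18.016 = 27.764 g.

27.76 g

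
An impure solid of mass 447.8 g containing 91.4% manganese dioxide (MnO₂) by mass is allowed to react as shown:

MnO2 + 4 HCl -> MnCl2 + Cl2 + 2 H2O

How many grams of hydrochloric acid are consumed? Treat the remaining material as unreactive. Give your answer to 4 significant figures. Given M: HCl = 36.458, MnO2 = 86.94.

686.5 g

Mass of pure MnO2 = 447.8 g × 0.914 = 409.29 g.
n(MnO2) = 409.29 g / 86.94 g/mol = 4.7077 mol.
From the equation the MnO2:HCl mole ratio is 1:4, so n(HCl) = 4.7077 × 4/1 = 18.831 mol.
Mass of HCl = 18.831 mol × 36.458 g/mol = 686.54 g.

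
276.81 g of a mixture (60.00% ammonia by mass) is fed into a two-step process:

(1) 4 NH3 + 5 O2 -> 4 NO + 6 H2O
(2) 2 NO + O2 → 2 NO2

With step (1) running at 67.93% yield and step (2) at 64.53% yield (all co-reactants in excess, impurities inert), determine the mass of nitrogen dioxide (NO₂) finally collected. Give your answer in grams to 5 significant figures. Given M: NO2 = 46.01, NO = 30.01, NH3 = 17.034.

Pure NH3 = 276.81 × 0.6000 = 166.086 g.
n(NH3) = 166.086 / 17.034 = 9.75026 mol.
Step 1 (NH3:NO = 4:4): theoretical n(NO) = 9.75026 mol; at 67.93% yield, n(NO) = 6.62335 mol.
Step 2 (NO:NO2 = 2:2): theoretical n(NO2) = 6.62335 mol, so theoretical mass = 6.62335 × 46.01 = 304.741 g.
At 64.53% yield, actual mass of NO2 = 304.741 × 0.6453 = 196.649 g.

196.65 g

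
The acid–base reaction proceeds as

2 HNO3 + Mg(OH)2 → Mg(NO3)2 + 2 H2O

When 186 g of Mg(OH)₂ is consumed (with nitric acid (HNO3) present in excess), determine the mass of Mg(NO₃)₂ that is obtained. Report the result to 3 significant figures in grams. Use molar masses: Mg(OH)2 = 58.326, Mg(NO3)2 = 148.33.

n(Mg(OH)2) = 186.0 g / 58.326 g/mol = 3.189 mol.
From the equation the Mg(OH)2:Mg(NO3)2 mole ratio is 1:1, so n(Mg(NO3)2) = 3.189 × 1/1 = 3.189 mol.
Mass of Mg(NO3)2 = 3.189 mol × 148.33 g/mol = 473.0 g.

473 g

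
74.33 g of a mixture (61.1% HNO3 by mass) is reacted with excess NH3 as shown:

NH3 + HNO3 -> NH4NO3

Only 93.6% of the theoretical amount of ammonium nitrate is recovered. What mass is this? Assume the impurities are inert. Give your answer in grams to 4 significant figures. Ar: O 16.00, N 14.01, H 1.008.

54.00 g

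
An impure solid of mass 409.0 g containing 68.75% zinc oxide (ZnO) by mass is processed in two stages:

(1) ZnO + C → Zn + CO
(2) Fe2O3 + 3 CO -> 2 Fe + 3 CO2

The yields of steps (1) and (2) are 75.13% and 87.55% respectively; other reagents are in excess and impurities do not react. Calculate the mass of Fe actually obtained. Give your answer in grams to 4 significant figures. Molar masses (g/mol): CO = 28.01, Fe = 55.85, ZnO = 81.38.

84.62 g

Pure ZnO = 409.0 × 0.6875 = 281.19 g.
n(ZnO) = 281.19 / 81.38 = 3.4552 mol.
Step 1 (ZnO:CO = 1:1): theoretical n(CO) = 3.4552 mol; at 75.13% yield, n(CO) = 2.5959 mol.
Step 2 (CO:Fe = 3:2): theoretical n(Fe) = 1.7306 mol, so theoretical mass = 1.7306 × 55.85 = 96.655 g.
At 87.55% yield, actual mass of Fe = 96.655 × 0.8755 = 84.621 g.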